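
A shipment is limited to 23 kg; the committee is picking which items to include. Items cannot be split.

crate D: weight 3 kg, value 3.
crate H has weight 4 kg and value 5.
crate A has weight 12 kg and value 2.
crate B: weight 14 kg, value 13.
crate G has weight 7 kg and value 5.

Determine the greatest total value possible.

21

Take crate D, crate H, and crate B: weight 3 + 4 + 14 = 21 ≤ 23, value 3 + 5 + 13 = 21.
No other feasible combination does better.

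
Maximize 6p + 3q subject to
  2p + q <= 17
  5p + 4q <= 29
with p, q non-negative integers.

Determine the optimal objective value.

33

(p,q)=(5,1): 2·5+1·1=11≤17, 5·5+4·1=29≤29, objective 33.
(p,q)=(4,2): 2·4+1·2=10≤17, 5·4+4·2=28≤29, objective 30.
(p,q)=(5,0): 2·5+1·0=10≤17, 5·5+4·0=25≤29, objective 30.
(p,q)=(4,1): 2·4+1·1=9≤17, 5·4+4·1=24≤29, objective 27.
Maximum is 33 at (p,q)=(5,1).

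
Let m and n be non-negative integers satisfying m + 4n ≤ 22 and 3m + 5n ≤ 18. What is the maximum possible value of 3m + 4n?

18

(m,n)=(6,0) is feasible, giving 18.
(m,n)=(5,0) is feasible, giving 15.
No feasible integer point exceeds 18.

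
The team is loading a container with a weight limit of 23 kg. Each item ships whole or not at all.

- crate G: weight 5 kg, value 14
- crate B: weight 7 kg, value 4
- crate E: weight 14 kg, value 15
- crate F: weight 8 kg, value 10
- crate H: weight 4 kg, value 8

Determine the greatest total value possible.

37

Take crate G, crate E, and crate H: weight 5 + 14 + 4 = 23 ≤ 23, value 14 + 15 + 8 = 37.
No other feasible combination does better.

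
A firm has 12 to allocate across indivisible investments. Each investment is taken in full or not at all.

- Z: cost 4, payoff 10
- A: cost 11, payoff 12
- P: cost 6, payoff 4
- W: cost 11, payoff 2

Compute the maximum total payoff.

Take Z and P: cost 4 + 6 = 10 ≤ 12, payoff 10 + 4 = 14.
No other feasible combination does better.

14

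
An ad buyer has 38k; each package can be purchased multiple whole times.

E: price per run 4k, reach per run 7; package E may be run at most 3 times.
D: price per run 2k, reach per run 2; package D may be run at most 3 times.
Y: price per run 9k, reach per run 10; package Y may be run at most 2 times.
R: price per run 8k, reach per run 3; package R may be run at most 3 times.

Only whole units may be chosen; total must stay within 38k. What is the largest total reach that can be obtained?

This is a bounded integer knapsack.
3×E, 2×D, and 2×Y: price 34 ≤ 38, reach 3·7 + 2·2 + 2·10 = 45.
3×E, 3×D, and 2×Y: price 36 ≤ 38, reach 3·7 + 3·2 + 2·10 = 47.
Best is 47.

47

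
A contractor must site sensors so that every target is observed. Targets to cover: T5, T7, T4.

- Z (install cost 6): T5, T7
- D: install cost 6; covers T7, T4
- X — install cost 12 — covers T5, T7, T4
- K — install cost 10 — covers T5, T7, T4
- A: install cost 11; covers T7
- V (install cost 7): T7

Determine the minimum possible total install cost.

The greedy cost-per-new-target heuristic would pick Z and D for 12, but a cheaper cover exists.
K alone covers T5, T7, T4 — every target.
Total install cost: 10.
No cover costs less than 10.

10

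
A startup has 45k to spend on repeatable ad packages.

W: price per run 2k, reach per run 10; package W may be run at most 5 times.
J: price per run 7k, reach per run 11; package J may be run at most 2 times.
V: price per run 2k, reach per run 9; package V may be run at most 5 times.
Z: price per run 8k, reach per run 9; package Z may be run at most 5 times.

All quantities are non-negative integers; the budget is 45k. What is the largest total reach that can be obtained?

W has the best ratio (10/2); taking only W gives at most 5×10 = 50 (stopped by the supply cap of 5).
Mixing does better — 5×W, 2×J, 5×V, and 1×Z: price 42 ≤ 45, reach 5·10 + 2·11 + 5·9 + 1·9 = 126.

126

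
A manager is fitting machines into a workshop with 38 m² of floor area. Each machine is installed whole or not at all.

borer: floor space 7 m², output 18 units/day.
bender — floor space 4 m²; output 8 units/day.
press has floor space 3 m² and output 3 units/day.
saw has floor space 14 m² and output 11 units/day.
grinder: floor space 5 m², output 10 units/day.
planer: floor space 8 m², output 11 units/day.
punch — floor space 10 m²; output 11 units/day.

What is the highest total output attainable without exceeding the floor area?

61

Treat it as a binary knapsack problem.
Allowing fractional choices, the relaxed optimum would be about 61.8, but machines are indivisible.
borer + bender + press + grinder + planer + punch: floor space 7 + 4 + 3 + 5 + 8 + 10 = 37 ≤ 38, output 18 + 8 + 3 + 10 + 11 + 11 = 61.
borer + bender + grinder + planer + punch: floor space 7 + 4 + 5 + 8 + 10 = 34 ≤ 38, output 18 + 8 + 10 + 11 + 11 = 58.
borer + bender + saw + grinder + planer: floor space 7 + 4 + 14 + 5 + 8 = 38 ≤ 38, output 18 + 8 + 11 + 10 + 11 = 58.
Best is borer, bender, press, grinder, planer, and punch with total output 61.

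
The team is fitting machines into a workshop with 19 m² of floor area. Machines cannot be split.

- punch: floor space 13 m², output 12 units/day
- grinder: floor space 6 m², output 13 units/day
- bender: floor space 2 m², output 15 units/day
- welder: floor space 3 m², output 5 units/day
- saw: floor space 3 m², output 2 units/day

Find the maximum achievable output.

35

grinder + bender + welder: floor space 6 + 2 + 3 = 11 ≤ 19, output 13 + 15 + 5 = 33.
punch + bender + welder: floor space 13 + 2 + 3 = 18 ≤ 19, output 12 + 15 + 5 = 32.
grinder + bender + welder + saw: floor space 6 + 2 + 3 + 3 = 14 ≤ 19, output 13 + 15 + 5 + 2 = 35.
Best is grinder, bender, welder, and saw with total output 35.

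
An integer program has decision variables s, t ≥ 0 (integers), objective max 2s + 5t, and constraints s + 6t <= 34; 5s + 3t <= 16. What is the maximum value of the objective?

(s,t)=(0,5): 1·0+6·5=30≤34, 5·0+3·5=15≤16, objective 25.
(s,t)=(0,4): 1·0+6·4=24≤34, 5·0+3·4=12≤16, objective 20.
Maximum is 25 at (s,t)=(0,5).

25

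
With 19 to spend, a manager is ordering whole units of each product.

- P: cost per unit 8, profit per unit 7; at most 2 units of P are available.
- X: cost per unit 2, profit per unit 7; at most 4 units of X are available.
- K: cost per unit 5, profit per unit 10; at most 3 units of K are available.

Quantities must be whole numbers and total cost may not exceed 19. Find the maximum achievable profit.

48

This is a bounded integer knapsack.
2×X and 3×K: cost 19 ≤ 19, profit 2·7 + 3·10 = 44.
4×X and 2×K: cost 18 ≤ 19, profit 4·7 + 2·10 = 48.
Best is 48.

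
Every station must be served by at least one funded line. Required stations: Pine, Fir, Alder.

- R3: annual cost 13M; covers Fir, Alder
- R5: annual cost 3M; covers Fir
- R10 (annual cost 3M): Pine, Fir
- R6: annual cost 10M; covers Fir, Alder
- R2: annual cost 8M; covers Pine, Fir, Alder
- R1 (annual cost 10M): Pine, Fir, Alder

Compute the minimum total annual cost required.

R2 alone covers Pine, Fir, Alder — every station.
Total annual cost: 8.

8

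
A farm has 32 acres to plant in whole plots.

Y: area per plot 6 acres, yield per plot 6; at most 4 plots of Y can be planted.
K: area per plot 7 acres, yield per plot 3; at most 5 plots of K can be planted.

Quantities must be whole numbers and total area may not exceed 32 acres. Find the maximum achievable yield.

Y has the best ratio (6/6); taking only Y gives at most 4×6 = 24 (stopped by the supply cap of 4).
Mixing does better — 4×Y and 1×K: area 31 ≤ 32, yield 4·6 + 1·3 = 27.

27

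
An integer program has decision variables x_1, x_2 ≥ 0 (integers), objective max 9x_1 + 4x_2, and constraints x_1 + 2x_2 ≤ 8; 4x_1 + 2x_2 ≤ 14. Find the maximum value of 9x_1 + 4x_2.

31

Relaxing integrality, the LP optimum is 31.50 at (x_1,x_2) = (3.5, 0), which is not an integer point.
(x_1,x_2)=(3,1) is feasible, giving 31.
(x_1,x_2)=(3,0) is feasible, giving 27.
The best lattice point is (3,1), giving 31.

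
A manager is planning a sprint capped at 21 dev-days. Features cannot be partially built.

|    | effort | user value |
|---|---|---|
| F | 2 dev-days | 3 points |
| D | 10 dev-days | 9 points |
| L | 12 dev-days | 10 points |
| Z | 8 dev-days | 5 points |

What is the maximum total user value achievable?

D + Z: effort 10 + 8 = 18 ≤ 21, user value 9 + 5 = 14.
F + D + Z: effort 2 + 10 + 8 = 20 ≤ 21, user value 3 + 9 + 5 = 17.
L + Z: effort 12 + 8 = 20 ≤ 21, user value 10 + 5 = 15.
Best is F, D, and Z with total user value 17.

17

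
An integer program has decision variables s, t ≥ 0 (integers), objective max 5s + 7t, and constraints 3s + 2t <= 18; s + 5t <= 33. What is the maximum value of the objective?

(s,t)=(2,6): 3·2+2·6=18≤18, 1·2+5·6=32≤33, objective 52.
(s,t)=(1,6): 3·1+2·6=15≤18, 1·1+5·6=31≤33, objective 47.
(s,t)=(2,5): 3·2+2·5=16≤18, 1·2+5·5=27≤33, objective 45.
The best lattice point is (2,6), giving 52.

52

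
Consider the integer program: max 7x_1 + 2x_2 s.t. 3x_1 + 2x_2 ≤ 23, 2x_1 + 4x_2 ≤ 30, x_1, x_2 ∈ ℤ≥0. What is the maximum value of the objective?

Relaxing integrality, the LP optimum is 53.67 at (x_1,x_2) = (7.67, 0), which is not an integer point.
(x_1,x_2)=(7,1): 3·7+2·1=23≤23, 2·7+4·1=18≤30, objective 51.
(x_1,x_2)=(7,0): 3·7+2·0=21≤23, 2·7+4·0=14≤30, objective 49.
No feasible integer point exceeds 51.

51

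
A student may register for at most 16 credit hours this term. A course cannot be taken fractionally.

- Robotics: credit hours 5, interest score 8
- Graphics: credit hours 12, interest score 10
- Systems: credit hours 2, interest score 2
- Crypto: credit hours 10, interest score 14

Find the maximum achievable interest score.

This is a 0-1 knapsack instance.
Allowing fractional choices, the relaxed optimum would be about 23.0, but courses are indivisible.
Systems + Crypto: credit hours 2 + 10 = 12 ≤ 16, interest score 2 + 14 = 16.
Robotics + Crypto: credit hours 5 + 10 = 15 ≤ 16, interest score 8 + 14 = 22.
Best is Robotics and Crypto with total interest score 22.

22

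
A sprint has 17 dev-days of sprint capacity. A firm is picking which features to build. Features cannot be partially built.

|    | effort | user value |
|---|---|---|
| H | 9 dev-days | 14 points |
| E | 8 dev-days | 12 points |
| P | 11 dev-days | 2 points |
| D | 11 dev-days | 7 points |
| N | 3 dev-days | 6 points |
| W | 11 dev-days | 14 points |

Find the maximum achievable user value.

Allowing fractional choices, the relaxed optimum would be about 27.5, but features are indivisible.
H + E: effort 9 + 8 = 17 ≤ 17, user value 14 + 12 = 26.
H + N: effort 9 + 3 = 12 ≤ 17, user value 14 + 6 = 20.
N + W: effort 3 + 11 = 14 ≤ 17, user value 6 + 14 = 20.
Best is H and E with total user value 26.

26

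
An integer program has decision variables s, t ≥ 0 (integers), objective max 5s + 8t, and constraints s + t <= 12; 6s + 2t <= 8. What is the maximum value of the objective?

32

(s,t)=(0,4): 1·0+1·4=4≤12, 6·0+2·4=8≤8, objective 32.
(s,t)=(0,3): 1·0+1·3=3≤12, 6·0+2·3=6≤8, objective 24.
No feasible integer point exceeds 32.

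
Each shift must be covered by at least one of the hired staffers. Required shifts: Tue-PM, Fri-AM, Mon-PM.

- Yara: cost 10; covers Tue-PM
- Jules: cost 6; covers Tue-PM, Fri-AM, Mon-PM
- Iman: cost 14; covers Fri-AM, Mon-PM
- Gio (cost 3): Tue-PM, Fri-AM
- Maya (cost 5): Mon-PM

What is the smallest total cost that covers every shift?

6

The greedy cost-per-new-shift heuristic would pick Gio and Maya for 8, but a cheaper cover exists.
Jules alone covers Tue-PM, Fri-AM, Mon-PM — every shift.
Total cost: 6.
No cover costs less than 6.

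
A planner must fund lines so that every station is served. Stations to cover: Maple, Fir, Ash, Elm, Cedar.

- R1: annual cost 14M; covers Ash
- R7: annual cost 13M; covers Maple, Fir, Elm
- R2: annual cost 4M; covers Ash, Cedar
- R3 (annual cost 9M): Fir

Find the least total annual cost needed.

Choose R7 and R2: together they cover Maple, Fir, Ash, Elm, Cedar — every station.
Total annual cost: 13 + 4 = 17.

17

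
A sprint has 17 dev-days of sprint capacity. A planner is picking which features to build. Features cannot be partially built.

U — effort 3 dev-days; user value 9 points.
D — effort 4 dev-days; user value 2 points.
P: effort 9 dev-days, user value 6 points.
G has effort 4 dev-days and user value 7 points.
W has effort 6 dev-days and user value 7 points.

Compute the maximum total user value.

25

U + G + W: effort 3 + 4 + 6 = 13 ≤ 17, user value 9 + 7 + 7 = 23.
U + D + G + W: effort 3 + 4 + 4 + 6 = 17 ≤ 17, user value 9 + 2 + 7 + 7 = 25.
U + P + G: effort 3 + 9 + 4 = 16 ≤ 17, user value 9 + 6 + 7 = 22.
Best is U, D, G, and W with total user value 25.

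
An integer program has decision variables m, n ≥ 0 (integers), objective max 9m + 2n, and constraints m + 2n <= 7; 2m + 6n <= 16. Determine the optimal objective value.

63

(m,n)=(7,0) is feasible, giving 63.
(m,n)=(6,0) is feasible, giving 54.
The best lattice point is (7,0), giving 63.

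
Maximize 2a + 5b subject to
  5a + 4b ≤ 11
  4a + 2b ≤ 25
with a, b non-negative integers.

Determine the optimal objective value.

The continuous relaxation peaks at (0, 2.75) with value 13.75; rounding to a feasible lattice point costs some objective.
(a,b)=(0,2) is feasible, giving 10.
(a,b)=(1,1) is feasible, giving 7.
(a,b)=(0,1) is feasible, giving 5.
Maximum is 10 at (a,b)=(0,2).

10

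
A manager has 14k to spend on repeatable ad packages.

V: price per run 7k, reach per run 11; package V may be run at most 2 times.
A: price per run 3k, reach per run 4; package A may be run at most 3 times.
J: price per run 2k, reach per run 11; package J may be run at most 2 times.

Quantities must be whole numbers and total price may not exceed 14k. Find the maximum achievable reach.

Take 1×V, 1×A, and 2×J: price 14 ≤ 14, reach 1·11 + 1·4 + 2·11 = 37.
J has the best ratio (11/2) and is taken to its limit of 2; remaining capacity is filled optimally with the others.

37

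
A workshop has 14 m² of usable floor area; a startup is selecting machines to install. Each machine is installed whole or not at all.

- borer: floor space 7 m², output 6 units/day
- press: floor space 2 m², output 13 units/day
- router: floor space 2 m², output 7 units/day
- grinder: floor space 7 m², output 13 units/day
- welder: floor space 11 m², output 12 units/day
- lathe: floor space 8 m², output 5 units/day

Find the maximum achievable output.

33

press + grinder: floor space 2 + 7 = 9 ≤ 14, output 13 + 13 = 26.
press + router + grinder: floor space 2 + 2 + 7 = 11 ≤ 14, output 13 + 7 + 13 = 33.
borer + press + router: floor space 7 + 2 + 2 = 11 ≤ 14, output 6 + 13 + 7 = 26.
Best is press, router, and grinder with total output 33.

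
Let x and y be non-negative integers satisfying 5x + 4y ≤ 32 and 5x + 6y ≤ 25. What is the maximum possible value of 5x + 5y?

25

(x,y)=(5,0) is feasible, giving 25.
(x,y)=(4,0) is feasible, giving 20.
No feasible integer point exceeds 25.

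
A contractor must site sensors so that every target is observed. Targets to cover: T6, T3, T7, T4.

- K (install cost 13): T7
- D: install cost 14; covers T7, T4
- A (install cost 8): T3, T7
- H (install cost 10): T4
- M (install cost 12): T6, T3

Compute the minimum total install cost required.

The greedy cost-per-new-target heuristic would pick A, H, and M for 30, but a cheaper cover exists.
Choose D and M: together they cover T6, T3, T7, T4 — every target.
Total install cost: 14 + 12 = 26.
No cover costs less than 26.

26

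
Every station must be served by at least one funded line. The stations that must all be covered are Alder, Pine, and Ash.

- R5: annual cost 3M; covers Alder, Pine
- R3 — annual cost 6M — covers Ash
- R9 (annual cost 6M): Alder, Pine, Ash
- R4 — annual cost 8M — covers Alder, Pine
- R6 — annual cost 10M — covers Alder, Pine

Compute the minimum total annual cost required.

The greedy cost-per-new-station heuristic would pick R5 and R3 for 9, but a cheaper cover exists.
R9 alone covers Alder, Pine, Ash — every station.
Total annual cost: 6.
No cover costs less than 6.

6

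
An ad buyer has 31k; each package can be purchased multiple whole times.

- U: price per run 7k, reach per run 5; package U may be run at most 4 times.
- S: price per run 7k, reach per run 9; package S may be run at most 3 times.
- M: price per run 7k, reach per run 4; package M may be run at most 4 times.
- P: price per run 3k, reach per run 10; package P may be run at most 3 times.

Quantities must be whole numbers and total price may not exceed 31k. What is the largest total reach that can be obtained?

57

Take 3×S and 3×P: price 30 ≤ 31, reach 3·9 + 3·10 = 57.
P has the best ratio (10/3) and is taken to its limit of 3; remaining capacity is filled optimally with the others.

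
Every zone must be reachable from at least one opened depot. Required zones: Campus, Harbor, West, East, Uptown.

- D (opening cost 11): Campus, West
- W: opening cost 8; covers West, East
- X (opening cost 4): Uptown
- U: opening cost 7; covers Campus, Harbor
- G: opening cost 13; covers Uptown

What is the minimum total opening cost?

19

Choose W, X, and U: together they cover Campus, Harbor, West, East, Uptown — every zone.
Total opening cost: 8 + 4 + 7 = 19.
No cover costs less than 19.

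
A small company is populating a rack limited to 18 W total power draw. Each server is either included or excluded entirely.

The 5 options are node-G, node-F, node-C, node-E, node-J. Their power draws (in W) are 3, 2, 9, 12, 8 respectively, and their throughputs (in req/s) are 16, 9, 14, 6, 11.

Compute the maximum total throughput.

39

Allowing fractional choices, the relaxed optimum would be about 44.5, but servers are indivisible.
node-G + node-F + node-C: power draw 3 + 2 + 9 = 14 ≤ 18, throughput 16 + 9 + 14 = 39.
node-G + node-F + node-J: power draw 3 + 2 + 8 = 13 ≤ 18, throughput 16 + 9 + 11 = 36.
node-G + node-F + node-E: power draw 3 + 2 + 12 = 17 ≤ 18, throughput 16 + 9 + 6 = 31.
Best is node-G, node-F, and node-C with total throughput 39.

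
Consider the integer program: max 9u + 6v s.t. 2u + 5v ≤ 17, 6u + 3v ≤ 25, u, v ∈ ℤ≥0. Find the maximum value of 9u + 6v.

(u,v)=(3,2): 2·3+5·2=16≤17, 6·3+3·2=24≤25, objective 39.
(u,v)=(3,1): 2·3+5·1=11≤17, 6·3+3·1=21≤25, objective 33.
(u,v)=(2,2): 2·2+5·2=14≤17, 6·2+3·2=18≤25, objective 30.
No feasible integer point exceeds 39.

39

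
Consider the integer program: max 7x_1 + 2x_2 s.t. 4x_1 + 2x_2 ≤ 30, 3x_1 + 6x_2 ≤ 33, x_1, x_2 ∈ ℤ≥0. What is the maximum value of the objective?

(x_1,x_2)=(7,1) is feasible, giving 51.
(x_1,x_2)=(7,0) is feasible, giving 49.
(x_1,x_2)=(6,2) is feasible, giving 46.
Maximum is 51 at (x_1,x_2)=(7,1).

51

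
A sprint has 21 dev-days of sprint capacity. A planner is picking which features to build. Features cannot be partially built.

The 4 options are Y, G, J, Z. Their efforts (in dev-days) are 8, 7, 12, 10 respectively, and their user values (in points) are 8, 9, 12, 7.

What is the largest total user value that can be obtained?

G + J: effort 7 + 12 = 19 ≤ 21, user value 9 + 12 = 21.
Y + J: effort 8 + 12 = 20 ≤ 21, user value 8 + 12 = 20.
Y + G: effort 8 + 7 = 15 ≤ 21, user value 8 + 9 = 17.
Best is G and J with total user value 21.

21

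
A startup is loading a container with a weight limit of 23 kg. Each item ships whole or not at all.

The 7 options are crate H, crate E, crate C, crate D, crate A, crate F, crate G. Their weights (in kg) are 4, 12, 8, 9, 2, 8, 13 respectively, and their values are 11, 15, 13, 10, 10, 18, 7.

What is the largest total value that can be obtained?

Take crate H, crate C, crate A, and crate F: weight 4 + 8 + 2 + 8 = 22 ≤ 23, value 11 + 13 + 10 + 18 = 52.
No other feasible combination does better.

52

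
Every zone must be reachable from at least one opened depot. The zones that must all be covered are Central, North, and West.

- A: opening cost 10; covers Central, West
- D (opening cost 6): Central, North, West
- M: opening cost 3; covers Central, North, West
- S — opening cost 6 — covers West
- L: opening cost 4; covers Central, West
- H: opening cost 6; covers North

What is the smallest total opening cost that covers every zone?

M alone covers Central, North, West — every zone.
Total opening cost: 3.
No cover costs less than 3.

3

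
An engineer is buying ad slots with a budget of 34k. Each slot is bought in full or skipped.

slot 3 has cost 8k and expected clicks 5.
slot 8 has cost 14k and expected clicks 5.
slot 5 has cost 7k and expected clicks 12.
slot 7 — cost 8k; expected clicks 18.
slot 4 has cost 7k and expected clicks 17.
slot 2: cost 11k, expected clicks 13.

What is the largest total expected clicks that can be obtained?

60

This is a 0-1 knapsack instance.
Allowing fractional choices, the relaxed optimum would be about 60.6, but ad slots are indivisible.
slot 3 + slot 5 + slot 7 + slot 4: cost 8 + 7 + 8 + 7 = 30 ≤ 34, expected clicks 5 + 12 + 18 + 17 = 52.
slot 3 + slot 7 + slot 4 + slot 2: cost 8 + 8 + 7 + 11 = 34 ≤ 34, expected clicks 5 + 18 + 17 + 13 = 53.
slot 5 + slot 7 + slot 4 + slot 2: cost 7 + 8 + 7 + 11 = 33 ≤ 34, expected clicks 12 + 18 + 17 + 13 = 60.
Best is slot 5, slot 7, slot 4, and slot 2 with total expected clicks 60.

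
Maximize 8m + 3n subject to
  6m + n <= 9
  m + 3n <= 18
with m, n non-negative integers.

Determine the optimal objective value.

(m,n)=(0,6) is feasible, giving 18.
(m,n)=(0,5) is feasible, giving 15.
(m,n)=(0,4) is feasible, giving 12.
No feasible integer point exceeds 18.

18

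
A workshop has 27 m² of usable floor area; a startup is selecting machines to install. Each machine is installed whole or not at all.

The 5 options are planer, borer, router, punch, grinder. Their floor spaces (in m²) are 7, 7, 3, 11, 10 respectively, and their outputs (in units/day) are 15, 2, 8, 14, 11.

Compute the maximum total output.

planer + router + grinder: floor space 7 + 3 + 10 = 20 ≤ 27, output 15 + 8 + 11 = 34.
planer + router + punch: floor space 7 + 3 + 11 = 21 ≤ 27, output 15 + 8 + 14 = 37.
planer + borer + router + grinder: floor space 7 + 7 + 3 + 10 = 27 ≤ 27, output 15 + 2 + 8 + 11 = 36.
Best is planer, router, and punch with total output 37.

37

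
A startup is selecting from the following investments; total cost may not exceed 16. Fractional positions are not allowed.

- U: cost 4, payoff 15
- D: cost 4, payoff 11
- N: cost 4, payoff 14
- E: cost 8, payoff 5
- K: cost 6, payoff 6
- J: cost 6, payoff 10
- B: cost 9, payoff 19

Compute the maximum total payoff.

Take U, D, and N: cost 4 + 4 + 4 = 12 ≤ 16, payoff 15 + 11 + 14 = 40.
No other feasible combination does better.

40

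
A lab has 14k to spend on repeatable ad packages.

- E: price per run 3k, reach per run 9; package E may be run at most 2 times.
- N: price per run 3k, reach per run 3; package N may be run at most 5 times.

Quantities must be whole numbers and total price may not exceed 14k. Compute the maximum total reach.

24

E has the best ratio (9/3); taking only E gives at most 2×9 = 18 (stopped by the supply cap of 2).
Mixing does better — 2×E and 2×N: price 12 ≤ 14, reach 2·9 + 2·3 = 24.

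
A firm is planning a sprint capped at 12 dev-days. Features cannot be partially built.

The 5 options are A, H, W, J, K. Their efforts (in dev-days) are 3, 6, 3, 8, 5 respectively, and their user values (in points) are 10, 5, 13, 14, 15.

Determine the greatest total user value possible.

A + W + K: effort 3 + 3 + 5 = 11 ≤ 12, user value 10 + 13 + 15 = 38.
A + H + W: effort 3 + 6 + 3 = 12 ≤ 12, user value 10 + 5 + 13 = 28.
W + K: effort 3 + 5 = 8 ≤ 12, user value 13 + 15 = 28.
Best is A, W, and K with total user value 38.

38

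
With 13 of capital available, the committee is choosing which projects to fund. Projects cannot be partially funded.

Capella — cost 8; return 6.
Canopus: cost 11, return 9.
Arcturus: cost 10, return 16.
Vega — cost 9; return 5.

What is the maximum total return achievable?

16

Canopus: cost 11 ≤ 13, return 9.
Capella: cost 8 ≤ 13, return 6.
Arcturus: cost 10 ≤ 13, return 16.
Best is Arcturus with total return 16.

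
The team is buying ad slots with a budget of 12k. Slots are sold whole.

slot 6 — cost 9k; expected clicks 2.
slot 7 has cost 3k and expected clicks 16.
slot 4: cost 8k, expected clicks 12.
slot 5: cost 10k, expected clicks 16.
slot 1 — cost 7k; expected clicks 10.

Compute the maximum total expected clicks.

28

Treat it as a binary knapsack problem.
Allowing fractional choices, the relaxed optimum would be about 30.4, but ad slots are indivisible.
slot 7 + slot 4: cost 3 + 8 = 11 ≤ 12, expected clicks 16 + 12 = 28.
slot 7 + slot 1: cost 3 + 7 = 10 ≤ 12, expected clicks 16 + 10 = 26.
Best is slot 7 and slot 4 with total expected clicks 28.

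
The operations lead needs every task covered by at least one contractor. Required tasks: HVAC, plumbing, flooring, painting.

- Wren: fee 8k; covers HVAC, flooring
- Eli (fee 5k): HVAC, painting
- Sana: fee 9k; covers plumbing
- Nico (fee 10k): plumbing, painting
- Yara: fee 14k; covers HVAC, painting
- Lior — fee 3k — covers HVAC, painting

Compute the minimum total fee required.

This is a weighted set-cover instance.
The greedy cost-per-new-task heuristic would pick Lior, Wren, and Sana for 20, but a cheaper cover exists.
Choose Wren and Nico: together they cover HVAC, plumbing, flooring, painting — every task.
Total fee: 8 + 10 = 18.
No cover costs less than 18.

18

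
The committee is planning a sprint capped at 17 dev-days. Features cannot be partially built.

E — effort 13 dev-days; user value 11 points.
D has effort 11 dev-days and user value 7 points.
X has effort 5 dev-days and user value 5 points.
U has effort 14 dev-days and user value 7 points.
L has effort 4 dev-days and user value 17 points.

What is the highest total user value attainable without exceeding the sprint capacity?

28

E + L: effort 13 + 4 = 17 ≤ 17, user value 11 + 17 = 28.
D + L: effort 11 + 4 = 15 ≤ 17, user value 7 + 17 = 24.
Best is E and L with total user value 28.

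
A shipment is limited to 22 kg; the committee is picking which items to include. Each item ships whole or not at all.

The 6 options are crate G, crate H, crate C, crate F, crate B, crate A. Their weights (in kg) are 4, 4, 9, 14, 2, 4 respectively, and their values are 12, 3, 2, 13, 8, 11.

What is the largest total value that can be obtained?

Allowing fractional choices, the relaxed optimum would be about 42.1, but items are indivisible.
crate G + crate H + crate B + crate A: weight 4 + 4 + 2 + 4 = 14 ≤ 22, value 12 + 3 + 8 + 11 = 34.
crate G + crate F + crate A: weight 4 + 14 + 4 = 22 ≤ 22, value 12 + 13 + 11 = 36.
crate G + crate C + crate B + crate A: weight 4 + 9 + 2 + 4 = 19 ≤ 22, value 12 + 2 + 8 + 11 = 33.
Best is crate G, crate F, and crate A with total value 36.

36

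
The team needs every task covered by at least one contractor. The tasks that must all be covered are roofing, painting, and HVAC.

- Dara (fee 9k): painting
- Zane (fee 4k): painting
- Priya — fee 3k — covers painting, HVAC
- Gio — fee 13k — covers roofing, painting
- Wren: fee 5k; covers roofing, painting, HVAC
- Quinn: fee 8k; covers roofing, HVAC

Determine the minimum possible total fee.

Wren alone covers roofing, painting, HVAC — every task.
Total fee: 5.

5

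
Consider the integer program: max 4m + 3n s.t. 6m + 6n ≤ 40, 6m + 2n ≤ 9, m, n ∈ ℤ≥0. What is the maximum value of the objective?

Relaxing integrality, the LP optimum is 13.50 at (m,n) = (0, 4.5), which is not an integer point.
(m,n)=(0,4): 6·0+6·4=24≤40, 6·0+2·4=8≤9, objective 12.
(m,n)=(0,3): 6·0+6·3=18≤40, 6·0+2·3=6≤9, objective 9.
Maximum is 12 at (m,n)=(0,4).

12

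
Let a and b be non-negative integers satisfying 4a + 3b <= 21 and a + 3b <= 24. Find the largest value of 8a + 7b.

49

(a,b)=(0,7): 4·0+3·7=21≤21, 1·0+3·7=21≤24, objective 49.
(a,b)=(0,6): 4·0+3·6=18≤21, 1·0+3·6=18≤24, objective 42.
Maximum is 49 at (a,b)=(0,7).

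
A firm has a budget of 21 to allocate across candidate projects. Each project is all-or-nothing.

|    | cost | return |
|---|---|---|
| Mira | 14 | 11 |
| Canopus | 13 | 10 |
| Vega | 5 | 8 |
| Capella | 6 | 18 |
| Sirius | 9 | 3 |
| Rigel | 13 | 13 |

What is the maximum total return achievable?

This is a 0-1 knapsack instance.
Take Capella and Rigel: cost 6 + 13 = 19 ≤ 21, return 18 + 13 = 31.
No other feasible combination does better.

31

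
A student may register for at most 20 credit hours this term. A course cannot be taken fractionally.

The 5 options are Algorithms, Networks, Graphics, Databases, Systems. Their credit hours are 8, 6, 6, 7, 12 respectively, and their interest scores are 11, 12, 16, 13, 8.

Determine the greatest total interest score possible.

41

Take Networks, Graphics, and Databases: credit hours 6 + 6 + 7 = 19 ≤ 20, interest score 12 + 16 + 13 = 41.
No other feasible combination does better.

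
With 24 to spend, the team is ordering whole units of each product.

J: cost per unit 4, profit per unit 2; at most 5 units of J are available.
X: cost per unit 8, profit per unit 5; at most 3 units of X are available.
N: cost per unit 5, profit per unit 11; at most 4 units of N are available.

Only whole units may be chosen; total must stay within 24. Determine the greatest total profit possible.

Take 1×J and 4×N: cost 24 ≤ 24, profit 1·2 + 4·11 = 46.
N has the best ratio (11/5) and is taken to its limit of 4; remaining capacity is filled optimally with the others.

46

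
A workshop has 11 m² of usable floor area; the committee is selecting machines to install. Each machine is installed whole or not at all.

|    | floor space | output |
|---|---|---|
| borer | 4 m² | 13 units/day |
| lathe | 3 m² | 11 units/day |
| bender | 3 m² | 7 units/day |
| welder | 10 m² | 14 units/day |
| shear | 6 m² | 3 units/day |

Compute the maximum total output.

Treat it as a binary knapsack problem.
borer + lathe + bender: floor space 4 + 3 + 3 = 10 ≤ 11, output 13 + 11 + 7 = 31.
borer + lathe: floor space 4 + 3 = 7 ≤ 11, output 13 + 11 = 24.
Best is borer, lathe, and bender with total output 31.

31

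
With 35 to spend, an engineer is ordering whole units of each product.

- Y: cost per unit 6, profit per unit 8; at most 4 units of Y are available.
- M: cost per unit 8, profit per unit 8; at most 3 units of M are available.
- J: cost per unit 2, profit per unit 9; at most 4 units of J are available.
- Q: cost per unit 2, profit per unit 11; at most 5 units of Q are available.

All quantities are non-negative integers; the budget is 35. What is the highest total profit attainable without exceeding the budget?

2×M, 4×J, and 5×Q: cost 34 ≤ 35, profit 2·8 + 4·9 + 5·11 = 107.
1×Y, 1×M, 4×J, and 5×Q: cost 32 ≤ 35, profit 1·8 + 1·8 + 4·9 + 5·11 = 107.
Best is 107.

107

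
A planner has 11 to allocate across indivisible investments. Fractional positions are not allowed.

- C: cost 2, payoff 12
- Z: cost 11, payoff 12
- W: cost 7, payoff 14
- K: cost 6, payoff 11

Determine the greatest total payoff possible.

Allowing fractional choices, the relaxed optimum would be about 29.7, but investments are indivisible.
C + W: cost 2 + 7 = 9 ≤ 11, payoff 12 + 14 = 26.
C + K: cost 2 + 6 = 8 ≤ 11, payoff 12 + 11 = 23.
Best is C and W with total payoff 26.

26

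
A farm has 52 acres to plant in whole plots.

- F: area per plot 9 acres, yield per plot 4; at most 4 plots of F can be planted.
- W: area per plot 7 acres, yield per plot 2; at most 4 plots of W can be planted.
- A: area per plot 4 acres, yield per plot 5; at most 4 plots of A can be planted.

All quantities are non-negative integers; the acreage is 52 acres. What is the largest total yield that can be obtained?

36

This is a bounded integer knapsack.
A has the best ratio (5/4); taking only A gives at most 4×5 = 20 (stopped by the supply cap of 4).
Mixing does better — 4×F and 4×A: area 52 ≤ 52, yield 4·4 + 4·5 = 36.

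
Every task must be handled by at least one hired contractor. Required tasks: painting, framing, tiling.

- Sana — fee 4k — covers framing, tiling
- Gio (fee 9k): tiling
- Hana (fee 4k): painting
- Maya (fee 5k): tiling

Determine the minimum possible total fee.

8

Choose Sana and Hana: together they cover painting, framing, tiling — every task.
Total fee: 4 + 4 = 8.
No cover costs less than 8.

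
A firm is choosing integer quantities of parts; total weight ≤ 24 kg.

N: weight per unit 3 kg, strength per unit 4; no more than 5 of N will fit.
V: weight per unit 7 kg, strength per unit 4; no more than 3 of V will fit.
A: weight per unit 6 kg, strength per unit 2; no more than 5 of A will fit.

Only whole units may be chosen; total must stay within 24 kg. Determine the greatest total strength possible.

Take 5×N and 1×V: weight 22 ≤ 24, strength 5·4 + 1·4 = 24.
N has the best ratio (4/3) and is taken to its limit of 5; remaining capacity is filled optimally with the others.

24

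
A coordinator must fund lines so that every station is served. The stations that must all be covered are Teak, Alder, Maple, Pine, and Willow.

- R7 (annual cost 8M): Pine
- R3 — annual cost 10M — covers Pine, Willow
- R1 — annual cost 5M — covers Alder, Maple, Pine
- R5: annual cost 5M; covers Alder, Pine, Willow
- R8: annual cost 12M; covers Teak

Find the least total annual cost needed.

22

Choose R1, R5, and R8: together they cover Teak, Alder, Maple, Pine, Willow — every station.
Total annual cost: 5 + 5 + 12 = 22.
No cover costs less than 22.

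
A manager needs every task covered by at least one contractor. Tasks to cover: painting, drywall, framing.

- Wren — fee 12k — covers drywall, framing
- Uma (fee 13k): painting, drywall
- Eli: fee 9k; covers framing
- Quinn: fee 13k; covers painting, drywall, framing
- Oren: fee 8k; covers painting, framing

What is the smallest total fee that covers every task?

13

The greedy cost-per-new-task heuristic would pick Oren and Wren for 20, but a cheaper cover exists.
Quinn alone covers painting, drywall, framing — every task.
Total fee: 13.
No cover costs less than 13.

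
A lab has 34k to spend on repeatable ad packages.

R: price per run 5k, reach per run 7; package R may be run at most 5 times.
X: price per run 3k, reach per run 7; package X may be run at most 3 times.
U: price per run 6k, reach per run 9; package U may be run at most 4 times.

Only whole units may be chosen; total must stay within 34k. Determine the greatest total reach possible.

This is a bounded integer knapsack.
X has the best ratio (7/3); taking only X gives at most 3×7 = 21 (stopped by the supply cap of 3).
Mixing does better — 3×X and 4×U: price 33 ≤ 34, reach 3·7 + 4·9 = 57.

57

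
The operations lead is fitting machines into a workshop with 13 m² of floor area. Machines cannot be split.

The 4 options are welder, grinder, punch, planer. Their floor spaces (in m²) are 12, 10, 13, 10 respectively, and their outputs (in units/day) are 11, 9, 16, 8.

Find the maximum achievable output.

16

Treat it as a binary knapsack problem.
welder: floor space 12 ≤ 13, output 11.
punch: floor space 13 ≤ 13, output 16.
Best is punch with total output 16.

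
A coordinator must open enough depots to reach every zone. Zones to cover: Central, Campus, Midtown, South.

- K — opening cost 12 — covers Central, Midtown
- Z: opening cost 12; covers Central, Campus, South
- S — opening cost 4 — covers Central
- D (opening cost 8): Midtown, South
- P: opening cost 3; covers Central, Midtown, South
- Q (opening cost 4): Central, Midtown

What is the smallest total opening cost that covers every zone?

15

Choose Z and P: together they cover Central, Campus, Midtown, South — every zone.
Total opening cost: 12 + 3 = 15.
No cover costs less than 15.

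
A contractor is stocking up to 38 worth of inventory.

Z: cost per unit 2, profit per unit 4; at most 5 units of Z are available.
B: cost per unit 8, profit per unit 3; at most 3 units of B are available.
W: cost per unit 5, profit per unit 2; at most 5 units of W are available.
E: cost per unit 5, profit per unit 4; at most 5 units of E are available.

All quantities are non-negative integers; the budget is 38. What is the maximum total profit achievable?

40

5×Z and 5×E: cost 35 ≤ 38, profit 5·4 + 5·4 = 40.
5×Z, 1×B, and 4×E: cost 38 ≤ 38, profit 5·4 + 1·3 + 4·4 = 39.
Best is 40.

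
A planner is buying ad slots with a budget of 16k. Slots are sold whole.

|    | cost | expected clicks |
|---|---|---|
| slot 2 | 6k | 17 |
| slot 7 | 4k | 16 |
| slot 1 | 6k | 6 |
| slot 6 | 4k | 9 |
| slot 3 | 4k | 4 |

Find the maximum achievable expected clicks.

Take slot 2, slot 7, and slot 6: cost 6 + 4 + 4 = 14 ≤ 16, expected clicks 17 + 16 + 9 = 42.
No other feasible combination does better.

42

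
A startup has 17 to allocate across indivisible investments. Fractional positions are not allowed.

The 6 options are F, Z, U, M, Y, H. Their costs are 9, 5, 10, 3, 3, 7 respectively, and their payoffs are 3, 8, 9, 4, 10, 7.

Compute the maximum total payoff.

Allowing fractional choices, the relaxed optimum would be about 28.0, but investments are indivisible.
Z + Y + H: cost 5 + 3 + 7 = 15 ≤ 17, payoff 8 + 10 + 7 = 25.
U + M + Y: cost 10 + 3 + 3 = 16 ≤ 17, payoff 9 + 4 + 10 = 23.
Best is Z, Y, and H with total payoff 25.

25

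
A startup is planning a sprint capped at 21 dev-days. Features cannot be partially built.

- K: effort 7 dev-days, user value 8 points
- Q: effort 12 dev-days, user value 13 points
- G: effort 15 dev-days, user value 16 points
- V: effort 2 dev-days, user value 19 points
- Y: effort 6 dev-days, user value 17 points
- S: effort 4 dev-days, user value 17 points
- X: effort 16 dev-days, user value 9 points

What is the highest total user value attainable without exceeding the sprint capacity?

61

Allowing fractional choices, the relaxed optimum would be about 63.2, but features are indivisible.
G + V + S: effort 15 + 2 + 4 = 21 ≤ 21, user value 16 + 19 + 17 = 52.
K + V + Y + S: effort 7 + 2 + 6 + 4 = 19 ≤ 21, user value 8 + 19 + 17 + 17 = 61.
V + Y + S: effort 2 + 6 + 4 = 12 ≤ 21, user value 19 + 17 + 17 = 53.
Best is K, V, Y, and S with total user value 61.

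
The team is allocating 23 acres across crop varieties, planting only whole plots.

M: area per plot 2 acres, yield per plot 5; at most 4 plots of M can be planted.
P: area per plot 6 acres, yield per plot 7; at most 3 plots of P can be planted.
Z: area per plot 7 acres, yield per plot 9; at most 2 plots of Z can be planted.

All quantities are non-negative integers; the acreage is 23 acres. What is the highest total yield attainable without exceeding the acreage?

Take 4×M and 2×Z: area 22 ≤ 23, yield 4·5 + 2·9 = 38.
M has the best ratio (5/2) and is taken to its limit of 4; remaining capacity is filled optimally with the others.

38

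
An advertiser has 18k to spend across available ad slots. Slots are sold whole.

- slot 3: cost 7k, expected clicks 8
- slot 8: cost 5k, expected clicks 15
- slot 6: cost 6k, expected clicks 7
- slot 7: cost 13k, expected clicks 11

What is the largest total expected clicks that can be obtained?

slot 3 + slot 8 + slot 6: cost 7 + 5 + 6 = 18 ≤ 18, expected clicks 8 + 15 + 7 = 30.
slot 8 + slot 7: cost 5 + 13 = 18 ≤ 18, expected clicks 15 + 11 = 26.
Best is slot 3, slot 8, and slot 6 with total expected clicks 30.

30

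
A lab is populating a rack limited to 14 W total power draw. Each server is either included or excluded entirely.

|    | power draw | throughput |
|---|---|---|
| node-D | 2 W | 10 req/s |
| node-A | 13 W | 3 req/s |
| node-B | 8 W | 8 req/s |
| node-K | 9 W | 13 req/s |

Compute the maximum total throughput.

Allowing fractional choices, the relaxed optimum would be about 26.0, but servers are indivisible.
node-D + node-K: power draw 2 + 9 = 11 ≤ 14, throughput 10 + 13 = 23.
node-D + node-B: power draw 2 + 8 = 10 ≤ 14, throughput 10 + 8 = 18.
Best is node-D and node-K with total throughput 23.

23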